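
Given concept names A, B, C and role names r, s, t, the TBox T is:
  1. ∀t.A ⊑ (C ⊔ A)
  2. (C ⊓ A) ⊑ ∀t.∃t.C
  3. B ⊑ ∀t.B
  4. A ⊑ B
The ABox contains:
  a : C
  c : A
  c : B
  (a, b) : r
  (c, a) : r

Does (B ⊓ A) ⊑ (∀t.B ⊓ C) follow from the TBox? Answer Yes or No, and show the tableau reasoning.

No

1. (B ⊓ A) ⊑ (∀t.B ⊓ C)  ⇔  ((B ⊓ A) ⊓ (∃t.¬B ⊔ ¬C)) unsat w.r.t. T
   apply at x₀: B⊑∀t.B
   open: L(x₀) ⊇ {A, B, ¬C, ∀t.B, ∃t.¬A} (+ ∃-successors)
2. Hence (B ⊓ A) ⊑ (∀t.B ⊓ C): not entailed.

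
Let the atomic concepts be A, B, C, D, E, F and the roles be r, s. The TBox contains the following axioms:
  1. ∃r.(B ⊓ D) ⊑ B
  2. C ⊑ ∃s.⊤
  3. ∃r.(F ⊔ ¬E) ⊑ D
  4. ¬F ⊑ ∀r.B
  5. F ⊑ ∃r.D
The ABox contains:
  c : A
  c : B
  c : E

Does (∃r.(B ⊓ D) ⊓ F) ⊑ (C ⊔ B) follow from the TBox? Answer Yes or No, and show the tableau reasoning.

1. (∃r.(B ⊓ D) ⊓ F) ⊑ (C ⊔ B)  ⇔  ((∃r.(B ⊓ D) ⊓ F) ⊓ (¬C ⊓ ¬B)) unsat w.r.t. T
   all branches close; clash {B, ¬B} at x₀
2. Hence (∃r.(B ⊓ D) ⊓ F) ⊑ (C ⊔ B): entailed.

Yes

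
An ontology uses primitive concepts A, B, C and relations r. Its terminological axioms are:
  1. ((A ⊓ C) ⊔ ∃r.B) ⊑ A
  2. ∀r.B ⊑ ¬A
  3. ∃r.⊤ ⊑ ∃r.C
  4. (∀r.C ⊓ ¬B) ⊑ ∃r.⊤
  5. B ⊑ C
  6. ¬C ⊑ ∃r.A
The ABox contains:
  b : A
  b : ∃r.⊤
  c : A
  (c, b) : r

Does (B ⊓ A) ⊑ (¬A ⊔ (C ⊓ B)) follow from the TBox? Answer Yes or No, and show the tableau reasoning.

Yes

1. (B ⊓ A) ⊑ (¬A ⊔ (C ⊓ B))  ⇔  ((B ⊓ A) ⊓ (A ⊓ (¬C ⊔ ¬B))) unsat w.r.t. T
   all branches close; clash {B, ¬B} at x₀
2. Hence (B ⊓ A) ⊑ (¬A ⊔ (C ⊓ B)): entailed.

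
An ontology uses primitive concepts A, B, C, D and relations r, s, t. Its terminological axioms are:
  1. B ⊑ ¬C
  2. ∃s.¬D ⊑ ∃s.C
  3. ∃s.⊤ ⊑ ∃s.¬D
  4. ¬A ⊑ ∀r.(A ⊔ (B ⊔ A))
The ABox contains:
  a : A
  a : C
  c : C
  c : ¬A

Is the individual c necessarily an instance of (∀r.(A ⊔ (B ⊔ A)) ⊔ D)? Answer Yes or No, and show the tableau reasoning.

Yes

1. c : (∀r.(A ⊔ (B ⊔ A)) ⊔ D)?  L(c) = {C, ¬A} ∪ {(∃r.(¬A ⊓ (¬B ⊓ ¬A)) ⊓ ¬D)}
   clash {C, ¬C} at c — c ∈ (∀r.(A ⊔ (B ⊔ A)) ⊔ D)
2. Hence c : (∀r.(A ⊔ (B ⊔ A)) ⊔ D): entailed.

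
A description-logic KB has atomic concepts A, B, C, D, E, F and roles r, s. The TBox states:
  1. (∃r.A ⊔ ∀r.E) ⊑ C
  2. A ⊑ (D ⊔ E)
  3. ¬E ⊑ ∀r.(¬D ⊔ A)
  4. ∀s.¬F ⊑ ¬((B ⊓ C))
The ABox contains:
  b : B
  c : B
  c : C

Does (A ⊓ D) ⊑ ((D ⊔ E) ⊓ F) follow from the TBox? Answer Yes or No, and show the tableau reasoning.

No

1. (A ⊓ D) ⊑ ((D ⊔ E) ⊓ F)  ⇔  ((A ⊓ D) ⊓ ((¬D ⊓ ¬E) ⊔ ¬F)) unsat w.r.t. T
   apply at x₀: A⊑(D ⊔ E)
   open: L(x₀) ⊇ {A, D, E, ¬F, ∀r.¬A, …} (+ ∃-successors)
2. Hence (A ⊓ D) ⊑ ((D ⊔ E) ⊓ F): not entailed.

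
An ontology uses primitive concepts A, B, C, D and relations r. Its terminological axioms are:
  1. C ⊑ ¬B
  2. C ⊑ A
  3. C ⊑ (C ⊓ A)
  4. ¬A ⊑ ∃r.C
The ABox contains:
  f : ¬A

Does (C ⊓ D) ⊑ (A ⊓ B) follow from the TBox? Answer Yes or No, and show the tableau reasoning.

1. (C ⊓ D) ⊑ (A ⊓ B)  ⇔  ((C ⊓ D) ⊓ (¬A ⊔ ¬B)) unsat w.r.t. T
   apply at x₀: C⊑¬B; C⊑A; C⊑(C ⊓ A)
   open: L(x₀) ⊇ {A, C, D, ¬B}
2. Hence (C ⊓ D) ⊑ (A ⊓ B): not entailed.

No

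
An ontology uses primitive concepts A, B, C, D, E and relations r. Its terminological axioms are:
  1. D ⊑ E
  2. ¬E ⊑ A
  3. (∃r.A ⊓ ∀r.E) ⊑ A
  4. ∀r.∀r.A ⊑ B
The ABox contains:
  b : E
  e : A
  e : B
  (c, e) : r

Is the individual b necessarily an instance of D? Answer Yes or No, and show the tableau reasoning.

No

1. b : D?  L(b) = {E} ∪ {¬D}
   open: L(b) ⊇ {E, ¬D, ∀r.¬A, ∃r.∃r.¬A} (+ ∃-successors) — b ∉ D possible
2. Hence b : D: not entailed.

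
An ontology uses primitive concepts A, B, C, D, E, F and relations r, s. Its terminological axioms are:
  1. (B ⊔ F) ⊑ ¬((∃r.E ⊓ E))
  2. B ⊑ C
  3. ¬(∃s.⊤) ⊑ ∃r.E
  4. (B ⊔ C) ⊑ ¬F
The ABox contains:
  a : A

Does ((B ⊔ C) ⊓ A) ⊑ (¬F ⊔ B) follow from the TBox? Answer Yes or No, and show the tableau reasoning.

Yes

1. ((B ⊔ C) ⊓ A) ⊑ (¬F ⊔ B)  ⇔  (((B ⊔ C) ⊓ A) ⊓ (F ⊓ ¬B)) unsat w.r.t. T
   all branches close; clash {F, ¬F} at x₀
2. Hence ((B ⊔ C) ⊓ A) ⊑ (¬F ⊔ B): entailed.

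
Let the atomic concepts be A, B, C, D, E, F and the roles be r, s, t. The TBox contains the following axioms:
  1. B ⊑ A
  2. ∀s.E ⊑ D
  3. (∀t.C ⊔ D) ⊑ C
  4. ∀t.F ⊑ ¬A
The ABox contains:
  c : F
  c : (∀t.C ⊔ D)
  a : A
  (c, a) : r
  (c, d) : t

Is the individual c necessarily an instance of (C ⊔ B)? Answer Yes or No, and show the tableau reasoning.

Yes

1. c : (C ⊔ B)?  L(c) = {F, (∀t.C ⊔ D)} ∪ {(¬C ⊓ ¬B)}
   clash {C, ¬C} at c — c ∈ (C ⊔ B)
2. Hence c : (C ⊔ B): entailed.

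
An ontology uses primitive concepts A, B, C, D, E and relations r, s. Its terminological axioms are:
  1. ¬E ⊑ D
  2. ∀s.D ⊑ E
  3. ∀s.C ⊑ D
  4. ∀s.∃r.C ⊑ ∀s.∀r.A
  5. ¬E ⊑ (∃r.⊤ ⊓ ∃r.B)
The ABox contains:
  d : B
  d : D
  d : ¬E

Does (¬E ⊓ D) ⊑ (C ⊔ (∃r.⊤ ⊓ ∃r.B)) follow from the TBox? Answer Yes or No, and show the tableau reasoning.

1. (¬E ⊓ D) ⊑ (C ⊔ (∃r.⊤ ⊓ ∃r.B))  ⇔  ((¬E ⊓ D) ⊓ (¬C ⊓ (∀r.⊥ ⊔ ∀r.¬B))) unsat w.r.t. T
   all branches close; clash {E, ¬E} at x₀
2. Hence (¬E ⊓ D) ⊑ (C ⊔ (∃r.⊤ ⊓ ∃r.B)): entailed.

Yes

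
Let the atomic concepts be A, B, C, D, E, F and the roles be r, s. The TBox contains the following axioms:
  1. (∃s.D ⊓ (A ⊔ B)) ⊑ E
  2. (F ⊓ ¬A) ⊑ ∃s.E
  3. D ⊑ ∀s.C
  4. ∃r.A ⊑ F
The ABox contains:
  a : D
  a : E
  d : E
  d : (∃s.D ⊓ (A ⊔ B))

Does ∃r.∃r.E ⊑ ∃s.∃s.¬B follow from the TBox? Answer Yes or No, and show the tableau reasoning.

No

1. ∃r.∃r.E ⊑ ∃s.∃s.¬B  ⇔  (∃r.∃r.E ⊓ ∀s.∀s.B) unsat w.r.t. T
   open: L(x₀) ⊇ {¬D, ¬F, ∀r.¬A, ∀s.¬D, ∀s.∀s.B, …} (+ ∃-successors)
2. Hence ∃r.∃r.E ⊑ ∃s.∃s.¬B: not entailed.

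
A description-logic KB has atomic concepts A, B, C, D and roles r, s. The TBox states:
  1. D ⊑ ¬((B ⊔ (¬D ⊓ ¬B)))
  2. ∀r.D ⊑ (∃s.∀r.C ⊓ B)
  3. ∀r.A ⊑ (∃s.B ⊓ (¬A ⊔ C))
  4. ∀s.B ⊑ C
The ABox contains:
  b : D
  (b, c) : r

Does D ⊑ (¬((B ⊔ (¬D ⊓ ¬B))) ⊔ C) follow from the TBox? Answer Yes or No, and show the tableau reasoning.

Yes

1. D ⊑ (¬((B ⊔ (¬D ⊓ ¬B))) ⊔ C)  ⇔  (D ⊓ ((B ⊔ (¬D ⊓ ¬B)) ⊓ ¬C)) unsat w.r.t. T
   all branches close; clash {D, ¬D} at x₀
2. Hence D ⊑ (¬((B ⊔ (¬D ⊓ ¬B))) ⊔ C): entailed.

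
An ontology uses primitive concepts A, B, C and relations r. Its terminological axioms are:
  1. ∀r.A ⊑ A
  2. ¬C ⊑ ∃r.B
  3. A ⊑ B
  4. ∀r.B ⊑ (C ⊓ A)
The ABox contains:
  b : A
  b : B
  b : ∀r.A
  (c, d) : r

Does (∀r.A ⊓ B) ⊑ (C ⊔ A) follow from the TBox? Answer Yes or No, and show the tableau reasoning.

1. (∀r.A ⊓ B) ⊑ (C ⊔ A)  ⇔  ((∀r.A ⊓ B) ⊓ (¬C ⊓ ¬A)) unsat w.r.t. T
   all branches close; clash {A, ¬A} at x₀
2. Hence (∀r.A ⊓ B) ⊑ (C ⊔ A): entailed.

Yes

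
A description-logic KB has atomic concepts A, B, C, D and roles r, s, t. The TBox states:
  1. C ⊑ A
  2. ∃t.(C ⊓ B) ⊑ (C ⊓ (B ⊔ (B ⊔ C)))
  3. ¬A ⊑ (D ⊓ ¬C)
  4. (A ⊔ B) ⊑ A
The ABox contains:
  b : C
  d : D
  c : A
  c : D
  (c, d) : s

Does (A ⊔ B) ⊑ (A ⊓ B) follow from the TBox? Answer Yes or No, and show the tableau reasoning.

No

1. (A ⊔ B) ⊑ (A ⊓ B)  ⇔  ((A ⊔ B) ⊓ (¬A ⊔ ¬B)) unsat w.r.t. T
   apply at x₀: (A ⊔ B)⊑A
   open: L(x₀) ⊇ {A, ¬B, ∀t.(¬C ⊔ ¬B)}
2. Hence (A ⊔ B) ⊑ (A ⊓ B): not entailed.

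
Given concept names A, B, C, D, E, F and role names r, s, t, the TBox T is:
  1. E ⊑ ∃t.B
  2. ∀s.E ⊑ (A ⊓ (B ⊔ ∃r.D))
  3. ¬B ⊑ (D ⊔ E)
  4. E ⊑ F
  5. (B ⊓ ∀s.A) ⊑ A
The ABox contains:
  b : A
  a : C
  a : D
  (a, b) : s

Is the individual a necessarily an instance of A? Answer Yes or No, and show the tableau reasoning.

No

1. a : A?  L(a) = {C, D} ∪ {¬A}
   open: L(a) ⊇ {B, C, D, ¬A, ¬E, …} (+ ∃-successors) — a ∉ A possible
2. Hence a : A: not entailed.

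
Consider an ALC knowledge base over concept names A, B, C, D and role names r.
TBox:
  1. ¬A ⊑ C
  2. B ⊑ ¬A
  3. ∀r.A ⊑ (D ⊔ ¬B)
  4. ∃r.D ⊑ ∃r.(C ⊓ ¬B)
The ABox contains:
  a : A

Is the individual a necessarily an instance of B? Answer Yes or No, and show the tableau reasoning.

1. a : B?  L(a) = {A} ∪ {¬B}
   open: L(a) ⊇ {A, ¬B, ∀r.¬D, ∃r.¬A} (+ ∃-successors) — a ∉ B possible
2. Hence a : B: not entailed.

No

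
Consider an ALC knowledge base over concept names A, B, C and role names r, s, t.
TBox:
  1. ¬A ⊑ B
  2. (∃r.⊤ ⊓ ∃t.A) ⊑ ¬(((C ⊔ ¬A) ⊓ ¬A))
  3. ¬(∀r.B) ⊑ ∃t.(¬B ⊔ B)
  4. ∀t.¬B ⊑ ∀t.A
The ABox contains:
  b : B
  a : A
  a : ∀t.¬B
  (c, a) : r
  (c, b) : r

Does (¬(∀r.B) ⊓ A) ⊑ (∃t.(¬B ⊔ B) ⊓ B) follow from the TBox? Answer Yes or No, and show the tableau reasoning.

1. (¬(∀r.B) ⊓ A) ⊑ (∃t.(¬B ⊔ B) ⊓ B)  ⇔  ((∃r.¬B ⊓ A) ⊓ (∀t.(B ⊓ ¬B) ⊔ ¬B)) unsat w.r.t. T
   apply at x₀: ¬(∀r.B)⊑∃t.(¬B ⊔ B)
   open: L(x₀) ⊇ {A, ¬B, ∀t.¬A, ∃r.¬B, ∃t.(¬B ⊔ B), …} (+ ∃-successors)
2. Hence (¬(∀r.B) ⊓ A) ⊑ (∃t.(¬B ⊔ B) ⊓ B): not entailed.

No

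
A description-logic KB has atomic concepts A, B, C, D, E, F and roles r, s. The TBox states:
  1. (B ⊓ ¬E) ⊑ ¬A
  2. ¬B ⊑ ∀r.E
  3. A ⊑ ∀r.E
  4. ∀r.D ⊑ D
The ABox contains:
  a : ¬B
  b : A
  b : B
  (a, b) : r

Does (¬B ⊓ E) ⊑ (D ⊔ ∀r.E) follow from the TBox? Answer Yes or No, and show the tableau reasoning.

1. (¬B ⊓ E) ⊑ (D ⊔ ∀r.E)  ⇔  ((¬B ⊓ E) ⊓ (¬D ⊓ ∃r.¬E)) unsat w.r.t. T
   all branches close; clash {D, ¬D} at x₀
2. Hence (¬B ⊓ E) ⊑ (D ⊔ ∀r.E): entailed.

Yes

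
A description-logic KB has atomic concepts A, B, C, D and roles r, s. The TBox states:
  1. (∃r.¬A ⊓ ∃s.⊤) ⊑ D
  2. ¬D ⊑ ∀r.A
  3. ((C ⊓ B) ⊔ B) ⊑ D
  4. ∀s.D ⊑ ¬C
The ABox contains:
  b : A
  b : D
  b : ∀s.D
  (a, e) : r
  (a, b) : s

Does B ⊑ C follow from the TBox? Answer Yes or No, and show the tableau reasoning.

No

1. B ⊑ C  ⇔  (B ⊓ ¬C) unsat w.r.t. T
   open: L(x₀) ⊇ {B, D, ¬C}
2. Hence B ⊑ C: not entailed.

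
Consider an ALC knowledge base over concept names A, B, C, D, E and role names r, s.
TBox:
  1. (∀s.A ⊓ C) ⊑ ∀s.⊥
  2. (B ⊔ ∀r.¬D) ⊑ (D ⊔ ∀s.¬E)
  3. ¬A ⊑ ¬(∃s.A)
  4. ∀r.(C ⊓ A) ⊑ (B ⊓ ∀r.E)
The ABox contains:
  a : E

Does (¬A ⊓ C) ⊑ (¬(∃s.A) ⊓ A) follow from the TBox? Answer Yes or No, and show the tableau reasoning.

No

1. (¬A ⊓ C) ⊑ (¬(∃s.A) ⊓ A)  ⇔  ((¬A ⊓ C) ⊓ (∃s.A ⊔ ¬A)) unsat w.r.t. T
   apply at x₀: ¬A⊑¬(∃s.A)
   open: L(x₀) ⊇ {C, ¬A, ¬B, ∀s.¬A, ∃r.(¬C ⊔ ¬A), …} (+ ∃-successors)
2. Hence (¬A ⊓ C) ⊑ (¬(∃s.A) ⊓ A): not entailed.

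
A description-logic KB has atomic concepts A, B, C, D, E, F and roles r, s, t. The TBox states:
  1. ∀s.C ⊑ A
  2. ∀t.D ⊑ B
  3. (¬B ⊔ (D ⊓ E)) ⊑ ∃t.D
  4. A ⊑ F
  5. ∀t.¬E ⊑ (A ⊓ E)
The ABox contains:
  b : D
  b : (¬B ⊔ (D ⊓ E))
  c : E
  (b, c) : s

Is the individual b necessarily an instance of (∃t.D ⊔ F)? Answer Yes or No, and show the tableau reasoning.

Yes

1. b : (∃t.D ⊔ F)?  L(b) = {D, (¬B ⊔ (D ⊓ E))} ∪ {(∀t.¬D ⊓ ¬F)}
   clash {F, ¬F} at b — b ∈ (∃t.D ⊔ F)
2. Hence b : (∃t.D ⊔ F): entailed.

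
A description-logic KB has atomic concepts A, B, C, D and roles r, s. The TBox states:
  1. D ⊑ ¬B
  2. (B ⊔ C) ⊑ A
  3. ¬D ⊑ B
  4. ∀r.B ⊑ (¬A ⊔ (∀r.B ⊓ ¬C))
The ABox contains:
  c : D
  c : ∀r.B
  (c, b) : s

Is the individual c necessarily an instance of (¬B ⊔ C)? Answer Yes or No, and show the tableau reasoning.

Yes

1. c : (¬B ⊔ C)?  L(c) = {D, ∀r.B} ∪ {(B ⊓ ¬C)}
   clash {B, ¬B} at c — c ∈ (¬B ⊔ C)
2. Hence c : (¬B ⊔ C): entailed.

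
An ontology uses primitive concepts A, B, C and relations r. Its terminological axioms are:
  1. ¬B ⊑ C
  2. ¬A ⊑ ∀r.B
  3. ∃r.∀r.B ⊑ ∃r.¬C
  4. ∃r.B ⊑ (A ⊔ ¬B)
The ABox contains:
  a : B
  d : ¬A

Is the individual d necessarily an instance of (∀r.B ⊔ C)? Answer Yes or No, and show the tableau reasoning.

Yes

1. d : (∀r.B ⊔ C)?  L(d) = {¬A} ∪ {(∃r.¬B ⊓ ¬C)}
   clash {C, ¬C} at d — d ∈ (∀r.B ⊔ C)
2. Hence d : (∀r.B ⊔ C): entailed.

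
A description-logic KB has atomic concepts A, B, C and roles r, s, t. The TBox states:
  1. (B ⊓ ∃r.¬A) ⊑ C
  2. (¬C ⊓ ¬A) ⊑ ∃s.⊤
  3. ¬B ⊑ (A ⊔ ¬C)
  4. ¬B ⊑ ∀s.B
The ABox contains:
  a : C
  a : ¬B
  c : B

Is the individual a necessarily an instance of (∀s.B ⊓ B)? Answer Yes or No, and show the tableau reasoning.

No

1. a : (∀s.B ⊓ B)?  L(a) = {C, ¬B} ∪ {(∃s.¬B ⊔ ¬B)}
   apply at a: ¬B⊑(A ⊔ ¬C); ¬B⊑∀s.B
   open: L(a) ⊇ {A, C, ¬B, ∀s.B} — a ∉ (∀s.B ⊓ B) possible
2. Hence a : (∀s.B ⊓ B): not entailed.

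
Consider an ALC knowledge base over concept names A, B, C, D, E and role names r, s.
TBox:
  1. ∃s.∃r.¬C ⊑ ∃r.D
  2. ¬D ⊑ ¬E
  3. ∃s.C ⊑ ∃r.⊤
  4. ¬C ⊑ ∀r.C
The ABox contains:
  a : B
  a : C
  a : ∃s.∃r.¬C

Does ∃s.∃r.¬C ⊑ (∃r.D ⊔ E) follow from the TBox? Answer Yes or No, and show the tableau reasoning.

Yes

1. ∃s.∃r.¬C ⊑ (∃r.D ⊔ E)  ⇔  (∃s.∃r.¬C ⊓ (∀r.¬D ⊓ ¬E)) unsat w.r.t. T
   all branches close; clash {D, ¬D} at an ∃-successor
2. Hence ∃s.∃r.¬C ⊑ (∃r.D ⊔ E): entailed.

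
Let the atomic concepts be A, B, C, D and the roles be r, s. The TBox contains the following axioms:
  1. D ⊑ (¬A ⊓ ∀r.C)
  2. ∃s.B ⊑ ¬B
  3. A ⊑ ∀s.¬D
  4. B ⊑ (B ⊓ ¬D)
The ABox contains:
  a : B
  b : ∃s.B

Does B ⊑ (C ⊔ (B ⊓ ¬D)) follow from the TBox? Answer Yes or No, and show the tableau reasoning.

Yes

1. B ⊑ (C ⊔ (B ⊓ ¬D))  ⇔  (B ⊓ (¬C ⊓ (¬B ⊔ D))) unsat w.r.t. T
   all branches close; clash {D, ¬D} at x₀
2. Hence B ⊑ (C ⊔ (B ⊓ ¬D)): entailed.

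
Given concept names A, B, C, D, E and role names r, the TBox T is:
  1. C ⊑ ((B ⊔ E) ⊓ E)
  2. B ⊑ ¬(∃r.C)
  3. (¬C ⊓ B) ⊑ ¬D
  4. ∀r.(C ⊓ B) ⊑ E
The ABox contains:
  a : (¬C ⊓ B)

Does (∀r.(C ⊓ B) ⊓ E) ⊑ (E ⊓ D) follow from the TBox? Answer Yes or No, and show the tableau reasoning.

No

1. (∀r.(C ⊓ B) ⊓ E) ⊑ (E ⊓ D)  ⇔  ((∀r.(C ⊓ B) ⊓ E) ⊓ (¬E ⊔ ¬D)) unsat w.r.t. T
   open: L(x₀) ⊇ {E, ¬B, ¬C, ¬D, ∀r.(C ⊓ B)}
2. Hence (∀r.(C ⊓ B) ⊓ E) ⊑ (E ⊓ D): not entailed.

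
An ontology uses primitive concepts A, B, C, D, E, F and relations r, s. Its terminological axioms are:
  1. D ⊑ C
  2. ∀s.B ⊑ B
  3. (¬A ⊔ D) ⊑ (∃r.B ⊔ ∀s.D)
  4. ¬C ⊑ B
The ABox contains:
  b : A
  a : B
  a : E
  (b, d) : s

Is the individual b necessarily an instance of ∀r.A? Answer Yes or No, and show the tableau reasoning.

1. b : ∀r.A?  L(b) = {A} ∪ {∃r.¬A}
   open: L(b) ⊇ {A, C, ¬D, ∃r.¬A, ∃s.¬B} (+ ∃-successors) — b ∉ ∀r.A possible
2. Hence b : ∀r.A: not entailed.

No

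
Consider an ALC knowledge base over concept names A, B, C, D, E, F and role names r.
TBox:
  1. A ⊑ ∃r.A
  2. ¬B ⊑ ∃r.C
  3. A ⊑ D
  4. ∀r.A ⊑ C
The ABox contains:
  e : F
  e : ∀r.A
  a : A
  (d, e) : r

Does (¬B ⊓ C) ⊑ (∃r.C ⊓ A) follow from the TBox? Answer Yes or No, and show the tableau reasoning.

1. (¬B ⊓ C) ⊑ (∃r.C ⊓ A)  ⇔  ((¬B ⊓ C) ⊓ (∀r.¬C ⊔ ¬A)) unsat w.r.t. T
   apply at x₀: ¬B⊑∃r.C
   open: L(x₀) ⊇ {C, ¬A, ¬B, ∃r.C} (+ ∃-successors)
2. Hence (¬B ⊓ C) ⊑ (∃r.C ⊓ A): not entailed.

No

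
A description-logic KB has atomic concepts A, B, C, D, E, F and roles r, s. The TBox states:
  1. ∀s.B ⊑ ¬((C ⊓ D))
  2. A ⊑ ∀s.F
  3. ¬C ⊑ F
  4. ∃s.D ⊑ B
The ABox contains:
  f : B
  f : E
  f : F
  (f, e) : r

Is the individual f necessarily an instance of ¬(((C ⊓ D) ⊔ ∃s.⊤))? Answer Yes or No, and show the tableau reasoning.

No

1. f : ¬(((C ⊓ D) ⊔ ∃s.⊤))?  L(f) = {B, E, F} ∪ {((C ⊓ D) ⊔ ∃s.⊤)}
   open: L(f) ⊇ {B, C, D, E, F, …} (+ ∃-successors) — f ∉ ¬(((C ⊓ D) ⊔ ∃s.⊤)) possible
2. Hence f : ¬(((C ⊓ D) ⊔ ∃s.⊤)): not entailed.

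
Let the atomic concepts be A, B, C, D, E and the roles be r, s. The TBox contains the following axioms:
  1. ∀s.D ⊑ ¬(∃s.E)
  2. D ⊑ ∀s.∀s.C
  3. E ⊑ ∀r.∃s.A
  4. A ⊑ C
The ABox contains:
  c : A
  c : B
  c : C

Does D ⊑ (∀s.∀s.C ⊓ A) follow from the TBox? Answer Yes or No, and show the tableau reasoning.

1. D ⊑ (∀s.∀s.C ⊓ A)  ⇔  (D ⊓ (∃s.∃s.¬C ⊔ ¬A)) unsat w.r.t. T
   apply at x₀: D⊑∀s.∀s.C
   open: L(x₀) ⊇ {D, ¬A, ¬E, ∀s.∀s.C, ∃s.¬D} (+ ∃-successors)
2. Hence D ⊑ (∀s.∀s.C ⊓ A): not entailed.

No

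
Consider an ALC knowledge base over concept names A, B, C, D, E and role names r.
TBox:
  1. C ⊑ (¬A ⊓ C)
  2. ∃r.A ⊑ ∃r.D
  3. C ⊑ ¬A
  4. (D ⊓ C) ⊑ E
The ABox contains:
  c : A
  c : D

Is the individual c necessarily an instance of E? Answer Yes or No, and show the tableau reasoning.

1. c : E?  L(c) = {A, D} ∪ {¬E}
   open: L(c) ⊇ {A, D, ¬C, ¬E, ∀r.¬A} — c ∉ E possible
2. Hence c : E: not entailed.

No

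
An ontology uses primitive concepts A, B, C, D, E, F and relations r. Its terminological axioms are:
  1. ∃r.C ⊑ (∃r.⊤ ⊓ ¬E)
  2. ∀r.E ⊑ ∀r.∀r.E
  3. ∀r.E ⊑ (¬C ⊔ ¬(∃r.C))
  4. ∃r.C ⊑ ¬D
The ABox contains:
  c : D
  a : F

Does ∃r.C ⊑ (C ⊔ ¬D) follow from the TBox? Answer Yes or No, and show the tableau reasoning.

1. ∃r.C ⊑ (C ⊔ ¬D)  ⇔  (∃r.C ⊓ (¬C ⊓ D)) unsat w.r.t. T
   all branches close; clash {D, ¬D} at x₀
2. Hence ∃r.C ⊑ (C ⊔ ¬D): entailed.

Yes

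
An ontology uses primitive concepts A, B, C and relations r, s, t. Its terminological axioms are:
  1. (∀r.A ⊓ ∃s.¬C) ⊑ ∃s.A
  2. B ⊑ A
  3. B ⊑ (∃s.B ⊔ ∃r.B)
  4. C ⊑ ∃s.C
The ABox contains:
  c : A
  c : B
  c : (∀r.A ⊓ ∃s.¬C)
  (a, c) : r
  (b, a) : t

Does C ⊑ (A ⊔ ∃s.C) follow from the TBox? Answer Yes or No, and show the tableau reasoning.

Yes

1. C ⊑ (A ⊔ ∃s.C)  ⇔  (C ⊓ (¬A ⊓ ∀s.¬C)) unsat w.r.t. T
   all branches close; clash {A, ¬A} at x₀
2. Hence C ⊑ (A ⊔ ∃s.C): entailed.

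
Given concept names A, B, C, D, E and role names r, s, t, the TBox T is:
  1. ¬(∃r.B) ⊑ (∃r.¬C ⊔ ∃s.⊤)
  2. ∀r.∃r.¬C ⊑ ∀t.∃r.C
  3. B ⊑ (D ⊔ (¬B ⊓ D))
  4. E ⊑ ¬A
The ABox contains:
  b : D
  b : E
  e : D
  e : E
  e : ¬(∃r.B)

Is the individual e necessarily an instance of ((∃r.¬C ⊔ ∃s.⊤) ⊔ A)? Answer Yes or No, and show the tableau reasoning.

1. e : ((∃r.¬C ⊔ ∃s.⊤) ⊔ A)?  L(e) = {D, E, ¬(∃r.B)} ∪ {((∀r.C ⊓ ∀s.⊥) ⊓ ¬A)}
   clash ⊥ at an ∃-successor — e ∈ ((∃r.¬C ⊔ ∃s.⊤) ⊔ A)
2. Hence e : ((∃r.¬C ⊔ ∃s.⊤) ⊔ A): entailed.

Yes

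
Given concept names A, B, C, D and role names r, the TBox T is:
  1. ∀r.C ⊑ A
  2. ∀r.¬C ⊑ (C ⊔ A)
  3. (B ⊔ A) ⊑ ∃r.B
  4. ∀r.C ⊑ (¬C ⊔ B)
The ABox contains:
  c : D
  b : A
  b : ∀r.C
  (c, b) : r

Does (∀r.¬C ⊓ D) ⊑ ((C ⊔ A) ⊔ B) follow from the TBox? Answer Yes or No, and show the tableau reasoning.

1. (∀r.¬C ⊓ D) ⊑ ((C ⊔ A) ⊔ B)  ⇔  ((∀r.¬C ⊓ D) ⊓ ((¬C ⊓ ¬A) ⊓ ¬B)) unsat w.r.t. T
   all branches close; clash {A, ¬A} at x₀
2. Hence (∀r.¬C ⊓ D) ⊑ ((C ⊔ A) ⊔ B): entailed.

Yes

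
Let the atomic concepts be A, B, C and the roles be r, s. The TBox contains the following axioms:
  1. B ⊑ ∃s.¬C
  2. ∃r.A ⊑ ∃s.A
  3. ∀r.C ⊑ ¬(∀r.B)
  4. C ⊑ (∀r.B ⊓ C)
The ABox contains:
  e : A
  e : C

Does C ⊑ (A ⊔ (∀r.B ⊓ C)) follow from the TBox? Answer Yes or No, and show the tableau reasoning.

Yes

1. C ⊑ (A ⊔ (∀r.B ⊓ C))  ⇔  (C ⊓ (¬A ⊓ (∃r.¬B ⊔ ¬C))) unsat w.r.t. T
   all branches close; clash {C, ¬C} at x₀
2. Hence C ⊑ (A ⊔ (∀r.B ⊓ C)): entailed.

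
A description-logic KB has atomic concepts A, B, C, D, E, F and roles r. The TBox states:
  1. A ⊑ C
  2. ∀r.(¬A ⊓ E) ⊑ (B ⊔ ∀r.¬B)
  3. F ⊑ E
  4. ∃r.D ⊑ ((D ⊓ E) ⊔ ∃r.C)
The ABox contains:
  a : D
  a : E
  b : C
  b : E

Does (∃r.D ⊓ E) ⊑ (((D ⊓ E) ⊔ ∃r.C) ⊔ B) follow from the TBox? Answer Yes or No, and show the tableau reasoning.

Yes

1. (∃r.D ⊓ E) ⊑ (((D ⊓ E) ⊔ ∃r.C) ⊔ B)  ⇔  ((∃r.D ⊓ E) ⊓ (((¬D ⊔ ¬E) ⊓ ∀r.¬C) ⊓ ¬B)) unsat w.r.t. T
   all branches close; clash {E, ¬E} at x₀
2. Hence (∃r.D ⊓ E) ⊑ (((D ⊓ E) ⊔ ∃r.C) ⊔ B): entailed.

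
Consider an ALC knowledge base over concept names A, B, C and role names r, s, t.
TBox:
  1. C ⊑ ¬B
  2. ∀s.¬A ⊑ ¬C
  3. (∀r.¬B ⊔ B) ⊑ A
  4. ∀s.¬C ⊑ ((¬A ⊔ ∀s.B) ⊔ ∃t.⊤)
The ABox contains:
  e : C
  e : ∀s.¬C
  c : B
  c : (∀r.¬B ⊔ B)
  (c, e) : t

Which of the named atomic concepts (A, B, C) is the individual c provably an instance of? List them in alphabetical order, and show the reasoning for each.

{A, B}

1. c : A?  L(c) = {B, (∀r.¬B ⊔ B)} ∪ {¬A}
   clash {B, ¬B} at c — c ∈ A
2. c : B?  L(c) = {B, (∀r.¬B ⊔ B)} ∪ {¬B}
   clash {B, ¬B} at c — c ∈ B
3. c : C?  L(c) = {B, (∀r.¬B ⊔ B)} ∪ {¬C}
   apply at c: (∀r.¬B ⊔ B)⊑A
   open: L(c) ⊇ {A, B, ¬C, ∃s.C} (+ ∃-successors) — c ∉ C possible
4. Entailed for c: {A, B}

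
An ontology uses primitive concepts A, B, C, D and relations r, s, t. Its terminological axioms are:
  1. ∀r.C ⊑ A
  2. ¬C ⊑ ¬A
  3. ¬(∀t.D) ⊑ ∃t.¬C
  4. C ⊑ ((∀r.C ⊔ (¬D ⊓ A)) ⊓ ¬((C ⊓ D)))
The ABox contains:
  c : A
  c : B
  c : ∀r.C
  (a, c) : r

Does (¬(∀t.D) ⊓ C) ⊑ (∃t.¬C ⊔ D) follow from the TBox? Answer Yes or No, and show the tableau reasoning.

1. (¬(∀t.D) ⊓ C) ⊑ (∃t.¬C ⊔ D)  ⇔  ((∃t.¬D ⊓ C) ⊓ (∀t.C ⊓ ¬D)) unsat w.r.t. T
   all branches close; clash {C, ¬C} at an ∃-successor
2. Hence (¬(∀t.D) ⊓ C) ⊑ (∃t.¬C ⊔ D): entailed.

Yes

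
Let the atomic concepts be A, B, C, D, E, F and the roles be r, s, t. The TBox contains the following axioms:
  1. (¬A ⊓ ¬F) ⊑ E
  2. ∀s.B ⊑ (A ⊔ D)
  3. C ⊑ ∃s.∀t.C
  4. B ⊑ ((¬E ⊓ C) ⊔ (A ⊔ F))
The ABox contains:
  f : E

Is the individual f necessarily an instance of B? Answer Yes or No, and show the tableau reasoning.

No

1. f : B?  L(f) = {E} ∪ {¬B}
   open: L(f) ⊇ {E, ¬B, ¬C, ∃s.¬B} (+ ∃-successors) — f ∉ B possible
2. Hence f : B: not entailed.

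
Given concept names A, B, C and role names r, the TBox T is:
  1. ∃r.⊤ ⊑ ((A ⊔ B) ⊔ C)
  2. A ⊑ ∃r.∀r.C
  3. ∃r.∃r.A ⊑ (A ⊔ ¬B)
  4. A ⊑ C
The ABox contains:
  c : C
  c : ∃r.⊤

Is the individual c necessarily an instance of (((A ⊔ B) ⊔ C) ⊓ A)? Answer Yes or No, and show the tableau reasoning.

No

1. c : (((A ⊔ B) ⊔ C) ⊓ A)?  L(c) = {C, ∃r.⊤} ∪ {(((¬A ⊓ ¬B) ⊓ ¬C) ⊔ ¬A)}
   apply at c: ∃r.⊤⊑((A ⊔ B) ⊔ C)
   open: L(c) ⊇ {C, ¬A, ∀r.∀r.¬A, ∃r.⊤} (+ ∃-successors) — c ∉ (((A ⊔ B) ⊔ C) ⊓ A) possible
2. Hence c : (((A ⊔ B) ⊔ C) ⊓ A): not entailed.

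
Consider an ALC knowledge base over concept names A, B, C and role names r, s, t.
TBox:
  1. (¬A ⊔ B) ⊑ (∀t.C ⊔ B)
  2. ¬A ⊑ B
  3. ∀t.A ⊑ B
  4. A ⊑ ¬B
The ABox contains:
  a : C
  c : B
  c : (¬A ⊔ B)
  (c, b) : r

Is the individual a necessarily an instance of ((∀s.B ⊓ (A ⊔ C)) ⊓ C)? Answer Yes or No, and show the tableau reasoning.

1. a : ((∀s.B ⊓ (A ⊔ C)) ⊓ C)?  L(a) = {C} ∪ {((∃s.¬B ⊔ (¬A ⊓ ¬C)) ⊔ ¬C)}
   open: L(a) ⊇ {A, C, ¬B, ∃s.¬B, ∃t.¬A} (+ ∃-successors) — a ∉ ((∀s.B ⊓ (A ⊔ C)) ⊓ C) possible
2. Hence a : ((∀s.B ⊓ (A ⊔ C)) ⊓ C): not entailed.

No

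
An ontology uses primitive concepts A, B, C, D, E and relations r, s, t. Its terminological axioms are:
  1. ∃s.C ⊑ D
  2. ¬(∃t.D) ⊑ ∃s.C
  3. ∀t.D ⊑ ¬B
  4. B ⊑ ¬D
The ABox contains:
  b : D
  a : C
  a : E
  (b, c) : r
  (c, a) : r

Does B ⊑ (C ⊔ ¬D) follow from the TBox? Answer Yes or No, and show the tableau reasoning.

Yes

1. B ⊑ (C ⊔ ¬D)  ⇔  (B ⊓ (¬C ⊓ D)) unsat w.r.t. T
   all branches close; clash {D, ¬D} at x₀
2. Hence B ⊑ (C ⊔ ¬D): entailed.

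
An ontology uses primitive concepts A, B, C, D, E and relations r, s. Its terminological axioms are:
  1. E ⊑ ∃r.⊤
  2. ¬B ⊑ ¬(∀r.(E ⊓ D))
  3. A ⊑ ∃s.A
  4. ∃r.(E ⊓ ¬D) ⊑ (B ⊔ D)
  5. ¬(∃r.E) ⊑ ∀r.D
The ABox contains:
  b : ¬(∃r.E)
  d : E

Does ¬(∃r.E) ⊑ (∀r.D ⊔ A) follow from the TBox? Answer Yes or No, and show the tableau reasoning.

Yes

1. ¬(∃r.E) ⊑ (∀r.D ⊔ A)  ⇔  (∀r.¬E ⊓ (∃r.¬D ⊓ ¬A)) unsat w.r.t. T
   all branches close; clash {D, ¬D} at an ∃-successor
2. Hence ¬(∃r.E) ⊑ (∀r.D ⊔ A): entailed.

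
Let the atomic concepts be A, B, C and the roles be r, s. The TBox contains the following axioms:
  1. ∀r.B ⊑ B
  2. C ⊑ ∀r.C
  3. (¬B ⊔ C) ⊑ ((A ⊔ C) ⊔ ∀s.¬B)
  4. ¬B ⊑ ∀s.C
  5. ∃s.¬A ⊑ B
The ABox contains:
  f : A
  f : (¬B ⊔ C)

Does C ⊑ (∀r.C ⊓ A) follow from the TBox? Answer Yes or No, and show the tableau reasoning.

No

1. C ⊑ (∀r.C ⊓ A)  ⇔  (C ⊓ (∃r.¬C ⊔ ¬A)) unsat w.r.t. T
   apply at x₀: C⊑∀r.C
   open: L(x₀) ⊇ {B, C, ¬A, ∀r.C}
2. Hence C ⊑ (∀r.C ⊓ A): not entailed.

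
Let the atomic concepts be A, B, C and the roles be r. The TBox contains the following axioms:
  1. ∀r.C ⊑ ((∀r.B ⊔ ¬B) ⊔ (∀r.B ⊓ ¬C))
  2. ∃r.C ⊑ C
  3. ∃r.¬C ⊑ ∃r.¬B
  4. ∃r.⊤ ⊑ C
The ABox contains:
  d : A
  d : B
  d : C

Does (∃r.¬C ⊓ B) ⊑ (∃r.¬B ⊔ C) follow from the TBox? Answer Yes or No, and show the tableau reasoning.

Yes

1. (∃r.¬C ⊓ B) ⊑ (∃r.¬B ⊔ C)  ⇔  ((∃r.¬C ⊓ B) ⊓ (∀r.B ⊓ ¬C)) unsat w.r.t. T
   all branches close; clash {C, ¬C} at x₀
2. Hence (∃r.¬C ⊓ B) ⊑ (∃r.¬B ⊔ C): entailed.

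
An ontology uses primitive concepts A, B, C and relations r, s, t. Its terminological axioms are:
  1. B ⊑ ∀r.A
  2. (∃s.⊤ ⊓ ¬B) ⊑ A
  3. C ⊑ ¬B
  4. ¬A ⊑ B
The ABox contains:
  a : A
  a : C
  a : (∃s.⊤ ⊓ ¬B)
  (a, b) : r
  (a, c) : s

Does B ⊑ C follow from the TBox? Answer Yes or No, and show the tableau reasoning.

1. B ⊑ C  ⇔  (B ⊓ ¬C) unsat w.r.t. T
   apply at x₀: B⊑∀r.A
   open: L(x₀) ⊇ {B, ¬C, ∀r.A}
2. Hence B ⊑ C: not entailed.

No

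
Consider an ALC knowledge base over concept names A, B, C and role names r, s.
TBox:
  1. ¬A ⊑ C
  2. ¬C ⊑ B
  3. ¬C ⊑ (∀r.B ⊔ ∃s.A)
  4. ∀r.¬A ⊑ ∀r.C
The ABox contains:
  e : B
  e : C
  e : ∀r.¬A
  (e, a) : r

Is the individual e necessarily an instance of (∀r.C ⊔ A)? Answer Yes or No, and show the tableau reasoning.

1. e : (∀r.C ⊔ A)?  L(e) = {B, C, ∀r.¬A} ∪ {(∃r.¬C ⊓ ¬A)}
   clash {C, ¬C} at an ∃-successor — e ∈ (∀r.C ⊔ A)
2. Hence e : (∀r.C ⊔ A): entailed.

Yes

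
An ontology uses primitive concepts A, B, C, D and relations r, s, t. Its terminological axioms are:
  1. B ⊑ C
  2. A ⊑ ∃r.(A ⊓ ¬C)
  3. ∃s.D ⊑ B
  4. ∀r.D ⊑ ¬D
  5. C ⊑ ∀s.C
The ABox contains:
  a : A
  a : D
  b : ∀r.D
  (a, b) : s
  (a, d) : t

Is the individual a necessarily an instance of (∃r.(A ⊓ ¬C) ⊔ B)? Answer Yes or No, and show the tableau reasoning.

1. a : (∃r.(A ⊓ ¬C) ⊔ B)?  L(a) = {A, D} ∪ {(∀r.(¬A ⊔ C) ⊓ ¬B)}
   clash {B, ¬B} at a — a ∈ (∃r.(A ⊓ ¬C) ⊔ B)
2. Hence a : (∃r.(A ⊓ ¬C) ⊔ B): entailed.

Yes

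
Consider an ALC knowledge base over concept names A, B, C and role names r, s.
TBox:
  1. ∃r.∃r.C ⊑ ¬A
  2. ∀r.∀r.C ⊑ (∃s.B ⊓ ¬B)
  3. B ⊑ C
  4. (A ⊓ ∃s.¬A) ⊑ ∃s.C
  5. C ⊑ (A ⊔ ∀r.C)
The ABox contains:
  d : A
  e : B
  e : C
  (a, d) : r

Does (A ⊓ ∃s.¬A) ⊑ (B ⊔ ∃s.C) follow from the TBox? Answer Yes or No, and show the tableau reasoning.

Yes

1. (A ⊓ ∃s.¬A) ⊑ (B ⊔ ∃s.C)  ⇔  ((A ⊓ ∃s.¬A) ⊓ (¬B ⊓ ∀s.¬C)) unsat w.r.t. T
   all branches close; clash {A, ¬A} at x₀
2. Hence (A ⊓ ∃s.¬A) ⊑ (B ⊔ ∃s.C): entailed.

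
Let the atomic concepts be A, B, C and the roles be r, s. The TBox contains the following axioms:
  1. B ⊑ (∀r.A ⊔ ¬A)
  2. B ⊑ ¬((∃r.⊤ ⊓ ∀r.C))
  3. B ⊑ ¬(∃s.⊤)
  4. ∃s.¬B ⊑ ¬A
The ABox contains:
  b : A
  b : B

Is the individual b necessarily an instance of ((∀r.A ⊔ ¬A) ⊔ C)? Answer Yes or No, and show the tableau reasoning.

1. b : ((∀r.A ⊔ ¬A) ⊔ C)?  L(b) = {A, B} ∪ {((∃r.¬A ⊓ A) ⊓ ¬C)}
   clash {A, ¬A} at b — b ∈ ((∀r.A ⊔ ¬A) ⊔ C)
2. Hence b : ((∀r.A ⊔ ¬A) ⊔ C): entailed.

Yes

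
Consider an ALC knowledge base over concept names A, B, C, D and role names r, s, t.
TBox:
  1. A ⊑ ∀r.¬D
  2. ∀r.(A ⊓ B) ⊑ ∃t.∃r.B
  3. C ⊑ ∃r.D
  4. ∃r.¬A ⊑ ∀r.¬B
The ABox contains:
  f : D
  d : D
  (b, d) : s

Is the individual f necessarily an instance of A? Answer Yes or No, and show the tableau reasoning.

1. f : A?  L(f) = {D} ∪ {¬A}
   open: L(f) ⊇ {D, ¬A, ¬C, ∀r.A, ∃r.(¬A ⊔ ¬B)} (+ ∃-successors) — f ∉ A possible
2. Hence f : A: not entailed.

No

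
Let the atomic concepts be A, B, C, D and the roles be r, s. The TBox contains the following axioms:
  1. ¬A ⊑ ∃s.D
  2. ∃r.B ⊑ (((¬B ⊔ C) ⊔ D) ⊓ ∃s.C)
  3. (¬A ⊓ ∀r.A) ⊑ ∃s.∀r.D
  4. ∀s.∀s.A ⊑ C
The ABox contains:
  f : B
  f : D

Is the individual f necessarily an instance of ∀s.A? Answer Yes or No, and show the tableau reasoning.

1. f : ∀s.A?  L(f) = {B, D} ∪ {∃s.¬A}
   open: L(f) ⊇ {A, B, D, ∀r.¬B, ∃s.¬A, …} (+ ∃-successors) — f ∉ ∀s.A possible
2. Hence f : ∀s.A: not entailed.

No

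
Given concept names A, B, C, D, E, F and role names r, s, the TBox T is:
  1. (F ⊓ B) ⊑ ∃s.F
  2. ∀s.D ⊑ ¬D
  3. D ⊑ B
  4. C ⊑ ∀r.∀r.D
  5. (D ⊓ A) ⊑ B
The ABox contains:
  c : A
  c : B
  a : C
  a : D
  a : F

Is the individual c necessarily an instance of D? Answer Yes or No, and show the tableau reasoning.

No

1. c : D?  L(c) = {A, B} ∪ {¬D}
   open: L(c) ⊇ {A, B, ¬C, ¬D, ¬F} — c ∉ D possible
2. Hence c : D: not entailed.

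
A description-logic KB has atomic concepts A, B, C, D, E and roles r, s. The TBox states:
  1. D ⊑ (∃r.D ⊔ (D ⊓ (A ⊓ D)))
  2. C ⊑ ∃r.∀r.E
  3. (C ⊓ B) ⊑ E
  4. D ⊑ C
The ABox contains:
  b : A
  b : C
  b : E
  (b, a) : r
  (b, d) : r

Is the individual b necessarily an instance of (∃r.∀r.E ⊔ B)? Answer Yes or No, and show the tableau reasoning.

Yes

1. b : (∃r.∀r.E ⊔ B)?  L(b) = {A, C, E} ∪ {(∀r.∃r.¬E ⊓ ¬B)}
   clash {E, ¬E} at an ∃-successor — b ∈ (∃r.∀r.E ⊔ B)
2. Hence b : (∃r.∀r.E ⊔ B): entailed.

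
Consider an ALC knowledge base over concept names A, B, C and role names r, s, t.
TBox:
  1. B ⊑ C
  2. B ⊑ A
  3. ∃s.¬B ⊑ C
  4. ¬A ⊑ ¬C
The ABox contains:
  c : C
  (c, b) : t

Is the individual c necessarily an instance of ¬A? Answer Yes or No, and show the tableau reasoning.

1. c : ¬A?  L(c) = {C} ∪ {A}
   open: L(c) ⊇ {A, C} — c ∉ ¬A possible
2. Hence c : ¬A: not entailed.

No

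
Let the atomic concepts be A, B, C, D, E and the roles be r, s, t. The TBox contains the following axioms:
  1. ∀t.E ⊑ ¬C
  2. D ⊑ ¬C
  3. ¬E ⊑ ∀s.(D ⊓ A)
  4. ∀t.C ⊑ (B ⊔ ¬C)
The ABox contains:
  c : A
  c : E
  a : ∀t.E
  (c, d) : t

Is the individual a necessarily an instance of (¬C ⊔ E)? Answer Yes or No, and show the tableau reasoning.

Yes

1. a : (¬C ⊔ E)?  L(a) = {∀t.E} ∪ {(C ⊓ ¬E)}
   clash {C, ¬C} at a — a ∈ (¬C ⊔ E)
2. Hence a : (¬C ⊔ E): entailed.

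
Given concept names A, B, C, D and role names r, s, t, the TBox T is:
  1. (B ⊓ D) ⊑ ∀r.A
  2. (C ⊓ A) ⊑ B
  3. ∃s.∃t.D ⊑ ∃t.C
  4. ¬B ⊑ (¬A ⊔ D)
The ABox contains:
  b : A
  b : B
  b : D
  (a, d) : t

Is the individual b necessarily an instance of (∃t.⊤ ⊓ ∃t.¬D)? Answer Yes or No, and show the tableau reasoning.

1. b : (∃t.⊤ ⊓ ∃t.¬D)?  L(b) = {A, B, D} ∪ {(∀t.⊥ ⊔ ∀t.D)}
   open: L(b) ⊇ {A, B, D, ∀r.A, ∀s.∀t.¬D, …} — b ∉ (∃t.⊤ ⊓ ∃t.¬D) possible
2. Hence b : (∃t.⊤ ⊓ ∃t.¬D): not entailed.

No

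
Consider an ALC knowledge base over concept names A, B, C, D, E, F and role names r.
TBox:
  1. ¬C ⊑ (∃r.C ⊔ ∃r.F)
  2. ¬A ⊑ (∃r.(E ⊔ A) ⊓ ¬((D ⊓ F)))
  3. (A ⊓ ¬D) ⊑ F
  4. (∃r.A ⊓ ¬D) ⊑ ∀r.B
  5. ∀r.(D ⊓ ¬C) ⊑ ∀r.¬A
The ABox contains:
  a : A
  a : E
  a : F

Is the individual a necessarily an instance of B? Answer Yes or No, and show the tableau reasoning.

No

1. a : B?  L(a) = {A, E, F} ∪ {¬B}
   open: L(a) ⊇ {A, C, E, F, ¬B, …} — a ∉ B possible
2. Hence a : B: not entailed.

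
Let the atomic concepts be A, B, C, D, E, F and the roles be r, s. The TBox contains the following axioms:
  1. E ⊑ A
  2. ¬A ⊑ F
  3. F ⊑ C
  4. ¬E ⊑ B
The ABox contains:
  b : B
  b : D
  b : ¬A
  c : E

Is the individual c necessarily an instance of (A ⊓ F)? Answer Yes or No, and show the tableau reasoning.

1. c : (A ⊓ F)?  L(c) = {E} ∪ {(¬A ⊔ ¬F)}
   apply at c: E⊑A
   open: L(c) ⊇ {A, E, ¬F} — c ∉ (A ⊓ F) possible
2. Hence c : (A ⊓ F): not entailed.

No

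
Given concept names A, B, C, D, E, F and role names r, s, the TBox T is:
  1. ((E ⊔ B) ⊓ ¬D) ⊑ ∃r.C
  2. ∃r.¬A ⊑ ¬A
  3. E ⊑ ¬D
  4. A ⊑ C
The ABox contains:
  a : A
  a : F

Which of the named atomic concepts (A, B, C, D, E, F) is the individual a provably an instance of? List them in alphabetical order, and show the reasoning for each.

1. a : A?  L(a) = {A, F} ∪ {¬A}
   clash {A, ¬A} at a — a ∈ A
2. a : B?  L(a) = {A, F} ∪ {¬B}
   apply at a: A⊑C
   open: L(a) ⊇ {A, C, F, ¬B, ¬E, …} — a ∉ B possible
3. a : C?  L(a) = {A, F} ∪ {¬C}
   clash {C, ¬C} at a — a ∈ C
4. a : D?  L(a) = {A, F} ∪ {¬D}
   apply at a: A⊑C
   open: L(a) ⊇ {A, C, F, ¬B, ¬D, …} — a ∉ D possible
5. a : E?  L(a) = {A, F} ∪ {¬E}
   apply at a: A⊑C
   open: L(a) ⊇ {A, C, F, ¬B, ¬E, …} — a ∉ E possible
6. a : F?  L(a) = {A, F} ∪ {¬F}
   clash {F, ¬F} at a — a ∈ F
7. Entailed for a: {A, C, F}

{A, C, F}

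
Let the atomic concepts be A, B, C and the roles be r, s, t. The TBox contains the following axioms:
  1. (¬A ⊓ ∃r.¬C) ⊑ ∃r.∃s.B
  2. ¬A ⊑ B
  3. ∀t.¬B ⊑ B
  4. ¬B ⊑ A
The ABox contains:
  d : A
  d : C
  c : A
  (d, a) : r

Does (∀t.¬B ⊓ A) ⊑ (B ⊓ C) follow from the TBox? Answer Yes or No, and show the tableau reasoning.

No

1. (∀t.¬B ⊓ A) ⊑ (B ⊓ C)  ⇔  ((∀t.¬B ⊓ A) ⊓ (¬B ⊔ ¬C)) unsat w.r.t. T
   apply at x₀: ∀t.¬B⊑B
   open: L(x₀) ⊇ {A, B, ¬C, ∀t.¬B}
2. Hence (∀t.¬B ⊓ A) ⊑ (B ⊓ C): not entailed.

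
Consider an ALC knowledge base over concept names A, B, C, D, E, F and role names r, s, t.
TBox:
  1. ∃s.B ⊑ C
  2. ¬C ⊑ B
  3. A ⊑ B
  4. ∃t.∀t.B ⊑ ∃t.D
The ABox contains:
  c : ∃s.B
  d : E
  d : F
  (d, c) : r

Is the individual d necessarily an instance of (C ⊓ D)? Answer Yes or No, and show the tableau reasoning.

No

1. d : (C ⊓ D)?  L(d) = {E, F} ∪ {(¬C ⊔ ¬D)}
   open: L(d) ⊇ {C, E, F, ¬A, ¬D, …} — d ∉ (C ⊓ D) possible
2. Hence d : (C ⊓ D): not entailed.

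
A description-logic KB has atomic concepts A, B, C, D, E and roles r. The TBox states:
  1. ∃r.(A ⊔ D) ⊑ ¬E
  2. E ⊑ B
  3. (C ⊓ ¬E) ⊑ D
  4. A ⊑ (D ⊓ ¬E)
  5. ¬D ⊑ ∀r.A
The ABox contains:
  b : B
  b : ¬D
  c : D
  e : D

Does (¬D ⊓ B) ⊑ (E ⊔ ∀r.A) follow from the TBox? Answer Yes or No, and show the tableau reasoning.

1. (¬D ⊓ B) ⊑ (E ⊔ ∀r.A)  ⇔  ((¬D ⊓ B) ⊓ (¬E ⊓ ∃r.¬A)) unsat w.r.t. T
   all branches close; clash {D, ¬D} at x₀
2. Hence (¬D ⊓ B) ⊑ (E ⊔ ∀r.A): entailed.

Yes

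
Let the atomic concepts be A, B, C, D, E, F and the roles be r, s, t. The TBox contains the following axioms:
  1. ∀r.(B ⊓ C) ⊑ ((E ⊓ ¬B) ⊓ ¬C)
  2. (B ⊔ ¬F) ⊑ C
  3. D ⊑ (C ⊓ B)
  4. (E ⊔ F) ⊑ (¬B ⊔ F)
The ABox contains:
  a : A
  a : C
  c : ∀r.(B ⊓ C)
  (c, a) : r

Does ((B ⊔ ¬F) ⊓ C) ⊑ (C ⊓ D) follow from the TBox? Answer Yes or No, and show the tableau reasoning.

1. ((B ⊔ ¬F) ⊓ C) ⊑ (C ⊓ D)  ⇔  (((B ⊔ ¬F) ⊓ C) ⊓ (¬C ⊔ ¬D)) unsat w.r.t. T
   open: L(x₀) ⊇ {B, C, ¬D, ¬E, ¬F, …} (+ ∃-successors)
2. Hence ((B ⊔ ¬F) ⊓ C) ⊑ (C ⊓ D): not entailed.

No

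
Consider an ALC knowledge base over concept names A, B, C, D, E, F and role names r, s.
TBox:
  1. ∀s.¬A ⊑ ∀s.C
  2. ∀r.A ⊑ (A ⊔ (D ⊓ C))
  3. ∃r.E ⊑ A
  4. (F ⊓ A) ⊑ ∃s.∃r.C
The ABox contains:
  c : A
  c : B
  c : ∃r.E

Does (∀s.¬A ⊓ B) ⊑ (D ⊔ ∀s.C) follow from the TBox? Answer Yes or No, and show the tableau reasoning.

Yes

1. (∀s.¬A ⊓ B) ⊑ (D ⊔ ∀s.C)  ⇔  ((∀s.¬A ⊓ B) ⊓ (¬D ⊓ ∃s.¬C)) unsat w.r.t. T
   all branches close; clash {C, ¬C} at an ∃-successor
2. Hence (∀s.¬A ⊓ B) ⊑ (D ⊔ ∀s.C): entailed.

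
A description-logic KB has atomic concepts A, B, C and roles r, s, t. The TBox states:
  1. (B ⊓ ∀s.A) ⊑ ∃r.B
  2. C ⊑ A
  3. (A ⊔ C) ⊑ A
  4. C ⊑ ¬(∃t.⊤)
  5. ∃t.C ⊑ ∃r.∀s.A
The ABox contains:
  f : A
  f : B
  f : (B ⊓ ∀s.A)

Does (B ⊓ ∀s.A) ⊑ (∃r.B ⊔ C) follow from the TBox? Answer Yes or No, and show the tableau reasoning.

1. (B ⊓ ∀s.A) ⊑ (∃r.B ⊔ C)  ⇔  ((B ⊓ ∀s.A) ⊓ (∀r.¬B ⊓ ¬C)) unsat w.r.t. T
   all branches close; clash {B, ¬B} at an ∃-successor
2. Hence (B ⊓ ∀s.A) ⊑ (∃r.B ⊔ C): entailed.

Yes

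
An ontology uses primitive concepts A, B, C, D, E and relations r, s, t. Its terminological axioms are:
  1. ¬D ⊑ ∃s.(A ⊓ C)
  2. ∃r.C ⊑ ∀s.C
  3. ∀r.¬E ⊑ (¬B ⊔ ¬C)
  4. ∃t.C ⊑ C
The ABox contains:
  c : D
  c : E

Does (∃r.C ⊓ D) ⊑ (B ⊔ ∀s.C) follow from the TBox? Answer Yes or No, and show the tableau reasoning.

Yes

1. (∃r.C ⊓ D) ⊑ (B ⊔ ∀s.C)  ⇔  ((∃r.C ⊓ D) ⊓ (¬B ⊓ ∃s.¬C)) unsat w.r.t. T
   all branches close; clash {C, ¬C} at an ∃-successor
2. Hence (∃r.C ⊓ D) ⊑ (B ⊔ ∀s.C): entailed.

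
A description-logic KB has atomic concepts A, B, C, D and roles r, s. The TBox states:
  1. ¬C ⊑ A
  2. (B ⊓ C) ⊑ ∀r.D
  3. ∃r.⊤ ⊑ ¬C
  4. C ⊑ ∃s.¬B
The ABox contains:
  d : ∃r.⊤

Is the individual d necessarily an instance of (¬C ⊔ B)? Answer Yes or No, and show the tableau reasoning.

Yes

1. d : (¬C ⊔ B)?  L(d) = {∃r.⊤} ∪ {(C ⊓ ¬B)}
   clash {C, ¬C} at d — d ∈ (¬C ⊔ B)
2. Hence d : (¬C ⊔ B): entailed.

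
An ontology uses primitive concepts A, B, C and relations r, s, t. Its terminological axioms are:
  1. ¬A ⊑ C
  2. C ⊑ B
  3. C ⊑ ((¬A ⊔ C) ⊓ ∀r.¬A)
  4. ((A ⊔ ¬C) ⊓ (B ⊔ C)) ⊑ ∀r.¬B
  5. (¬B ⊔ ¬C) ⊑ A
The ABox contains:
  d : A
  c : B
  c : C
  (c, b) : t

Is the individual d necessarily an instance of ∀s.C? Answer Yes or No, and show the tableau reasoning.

No

1. d : ∀s.C?  L(d) = {A} ∪ {∃s.¬C}
   open: L(d) ⊇ {A, ¬B, ¬C, ∃s.¬C} (+ ∃-successors) — d ∉ ∀s.C possible
2. Hence d : ∀s.C: not entailed.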